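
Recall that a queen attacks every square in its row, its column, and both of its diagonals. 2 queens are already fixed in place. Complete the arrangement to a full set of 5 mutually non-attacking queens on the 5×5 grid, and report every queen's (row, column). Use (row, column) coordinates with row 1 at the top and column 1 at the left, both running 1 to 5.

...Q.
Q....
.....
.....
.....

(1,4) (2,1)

Row 3: attacked by (1,4)→{2,4}; (2,1)→{1,2}. Safe: 3, 5. Place at column 3.
Row 4: attacked by (1,4)→{1,4}; (2,1)→{1,3}; (3,3)→{2,3,4}. Safe: 5. Place at column 5.
Row 5: attacked by (1,4)→{4}; (2,1)→{1,4}; (3,3)→{1,3,5}; (4,5)→{4,5}. Safe: 2. Place at column 2.
Columns [4, 1, 3, 5, 2], r−c [-3, 1, 0, -1, 3], r+c [5, 3, 6, 9, 7] are all distinct, so no two queens attack.

(1,4) (2,1) (3,3) (4,5) (5,2)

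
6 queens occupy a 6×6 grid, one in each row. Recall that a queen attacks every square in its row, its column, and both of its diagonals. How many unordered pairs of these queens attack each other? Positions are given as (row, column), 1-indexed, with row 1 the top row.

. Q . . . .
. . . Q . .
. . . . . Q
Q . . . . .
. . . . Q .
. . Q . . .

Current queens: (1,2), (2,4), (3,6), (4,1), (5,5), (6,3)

Same diagonal: (3,6)–(6,3) (|3−6| = |6−3| = 3); (4,1)–(6,3) (|4−6| = |1−3| = 2).
Total attacking pairs: 2.

2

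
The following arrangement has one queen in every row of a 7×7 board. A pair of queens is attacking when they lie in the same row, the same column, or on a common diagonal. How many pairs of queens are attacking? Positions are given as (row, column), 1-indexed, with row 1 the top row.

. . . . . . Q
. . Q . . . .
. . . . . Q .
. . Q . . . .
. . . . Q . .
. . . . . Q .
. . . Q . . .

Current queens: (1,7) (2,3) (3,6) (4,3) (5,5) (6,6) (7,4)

3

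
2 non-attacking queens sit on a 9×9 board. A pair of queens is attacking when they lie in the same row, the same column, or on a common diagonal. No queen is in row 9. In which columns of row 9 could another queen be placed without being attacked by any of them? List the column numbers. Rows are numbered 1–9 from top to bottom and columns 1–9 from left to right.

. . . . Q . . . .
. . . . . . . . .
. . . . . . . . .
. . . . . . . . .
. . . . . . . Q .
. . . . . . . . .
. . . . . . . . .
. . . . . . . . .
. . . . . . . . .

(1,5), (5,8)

(1,5) attacks row 9 at column 5.
(5,8) attacks row 9 at column 8 and diagonals 4.
Attacked columns: {4, 5, 8}. Safe: {1, 2, 3, 6, 7, 9}.

columns 1, 2, 3, 6, 7, 9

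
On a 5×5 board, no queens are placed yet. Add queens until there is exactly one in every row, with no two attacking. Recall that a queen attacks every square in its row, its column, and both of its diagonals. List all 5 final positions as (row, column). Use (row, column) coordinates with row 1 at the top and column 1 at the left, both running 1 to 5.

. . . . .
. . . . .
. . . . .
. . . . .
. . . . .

(1,2) (2,5) (3,3) (4,1) (5,4)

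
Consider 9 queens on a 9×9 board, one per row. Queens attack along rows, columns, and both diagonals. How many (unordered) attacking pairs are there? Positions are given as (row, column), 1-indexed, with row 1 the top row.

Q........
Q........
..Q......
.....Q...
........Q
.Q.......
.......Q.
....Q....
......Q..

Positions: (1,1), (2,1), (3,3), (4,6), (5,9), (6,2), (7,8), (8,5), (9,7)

Same column: (1,1)–(2,1) (column 1).
Same diagonal: (1,1)–(3,3) (|1−3| = |1−3| = 2).
Total attacking pairs: 2.

2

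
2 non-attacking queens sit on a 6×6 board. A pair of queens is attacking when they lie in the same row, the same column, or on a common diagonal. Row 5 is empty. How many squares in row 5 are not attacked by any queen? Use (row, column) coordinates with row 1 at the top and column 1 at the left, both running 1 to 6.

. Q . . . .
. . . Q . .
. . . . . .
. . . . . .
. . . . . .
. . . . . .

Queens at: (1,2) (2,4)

2

(1,2) attacks row 5 at column 2 and diagonals 6.
(2,4) attacks row 5 at column 4 and diagonals 1.
Attacked columns: {1, 2, 4, 6}. Safe: {3, 5}.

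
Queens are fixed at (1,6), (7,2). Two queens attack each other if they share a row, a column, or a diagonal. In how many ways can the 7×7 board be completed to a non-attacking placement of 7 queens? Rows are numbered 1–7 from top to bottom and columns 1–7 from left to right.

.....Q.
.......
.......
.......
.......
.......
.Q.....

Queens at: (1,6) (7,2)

4

Branch on row 2: col 1 → 0; col 3 → 3; col 4 → 1.
Sum: 0 + 3 + 1 = 4.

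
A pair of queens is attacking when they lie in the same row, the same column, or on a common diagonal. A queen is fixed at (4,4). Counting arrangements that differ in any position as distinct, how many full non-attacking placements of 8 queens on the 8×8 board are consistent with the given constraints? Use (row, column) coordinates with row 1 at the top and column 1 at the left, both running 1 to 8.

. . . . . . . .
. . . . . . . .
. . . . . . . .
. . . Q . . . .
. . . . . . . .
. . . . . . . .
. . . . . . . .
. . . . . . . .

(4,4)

Branch on row 1: col 2 → 1; col 3 → 1; col 5 → 4; col 6 → 2; col 8 → 0.
Sum: 1 + 1 + 4 + 2 + 0 = 8.

8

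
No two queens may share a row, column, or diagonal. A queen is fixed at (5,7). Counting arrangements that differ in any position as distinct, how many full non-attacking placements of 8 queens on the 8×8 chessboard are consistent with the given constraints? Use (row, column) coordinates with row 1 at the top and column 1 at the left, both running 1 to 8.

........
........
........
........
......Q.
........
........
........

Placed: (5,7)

Branch on row 1: col 1 → 1; col 2 → 0; col 4 → 3; col 5 → 3; col 6 → 0; col 8 → 1.
Sum: 1 + 0 + 3 + 3 + 0 + 1 = 8.

8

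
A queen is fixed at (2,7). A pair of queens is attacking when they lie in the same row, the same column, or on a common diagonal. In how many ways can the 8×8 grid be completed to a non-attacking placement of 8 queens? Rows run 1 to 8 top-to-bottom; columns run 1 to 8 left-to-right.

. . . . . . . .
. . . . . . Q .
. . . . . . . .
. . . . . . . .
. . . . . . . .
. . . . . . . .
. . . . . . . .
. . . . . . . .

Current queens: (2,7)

16

Branch on row 1: col 1 → 2; col 2 → 2; col 3 → 2; col 4 → 4; col 5 → 6.
Sum: 2 + 2 + 2 + 4 + 6 = 16.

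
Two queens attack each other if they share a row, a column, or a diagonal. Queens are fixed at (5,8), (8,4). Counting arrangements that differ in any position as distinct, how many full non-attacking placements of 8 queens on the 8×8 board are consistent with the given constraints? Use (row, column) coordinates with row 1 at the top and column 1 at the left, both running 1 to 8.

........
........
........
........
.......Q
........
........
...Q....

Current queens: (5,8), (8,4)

5

Branch on row 1: col 1 → 0; col 2 → 1; col 3 → 1; col 5 → 0; col 6 → 2; col 7 → 1.
Sum: 0 + 1 + 1 + 0 + 2 + 1 = 5.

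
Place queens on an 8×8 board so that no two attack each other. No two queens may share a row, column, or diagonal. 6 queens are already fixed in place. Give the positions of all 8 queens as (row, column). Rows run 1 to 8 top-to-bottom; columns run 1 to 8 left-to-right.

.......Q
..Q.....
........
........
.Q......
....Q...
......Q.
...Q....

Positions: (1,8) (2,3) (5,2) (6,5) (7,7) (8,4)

(1,8) (2,3) (3,1) (4,6) (5,2) (6,5) (7,7) (8,4)

Row 3: attacked by (1,8)→{6,8}; (2,3)→{2,3,4}; (5,2)→{2,4}; (6,5)→{2,5,8}; (7,7)→{3,7}; (8,4)→{4}. Safe: 1. Place at column 1.
Row 4: attacked by (1,8)→{5,8}; (2,3)→{1,3,5}; (3,1)→{1,2}; (5,2)→{1,2,3}; (6,5)→{3,5,7}; (7,7)→{4,7}; (8,4)→{4,8}. Safe: 6. Place at column 6.
Columns [8, 3, 1, 6, 2, 5, 7, 4], r−c [-7, -1, 2, -2, 3, 1, 0, 4], r+c [9, 5, 4, 10, 7, 11, 14, 12] are all distinct, so no two queens attack.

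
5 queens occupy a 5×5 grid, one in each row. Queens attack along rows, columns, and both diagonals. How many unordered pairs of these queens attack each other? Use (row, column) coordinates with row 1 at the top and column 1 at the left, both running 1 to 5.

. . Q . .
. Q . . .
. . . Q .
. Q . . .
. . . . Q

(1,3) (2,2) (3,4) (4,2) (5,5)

Same column: (2,2)–(4,2) (column 2).
Same diagonal: (1,3)–(2,2) (|1−2| = |3−2| = 1); (2,2)–(5,5) (|2−5| = |2−5| = 3).
Total attacking pairs: 3.

3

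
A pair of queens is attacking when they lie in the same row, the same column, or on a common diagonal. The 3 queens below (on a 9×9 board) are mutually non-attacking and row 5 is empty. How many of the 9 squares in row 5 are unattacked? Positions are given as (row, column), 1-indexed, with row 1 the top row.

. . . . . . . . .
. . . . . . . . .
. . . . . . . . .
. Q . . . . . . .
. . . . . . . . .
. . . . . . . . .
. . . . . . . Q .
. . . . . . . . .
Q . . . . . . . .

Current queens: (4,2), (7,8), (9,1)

3

(4,2) attacks row 5 at column 2 and diagonals 1, 3.
(7,8) attacks row 5 at column 8 and diagonals 6.
(9,1) attacks row 5 at column 1 and diagonals 5.
Attacked columns: {1, 2, 3, 5, 6, 8}. Safe: {4, 7, 9}.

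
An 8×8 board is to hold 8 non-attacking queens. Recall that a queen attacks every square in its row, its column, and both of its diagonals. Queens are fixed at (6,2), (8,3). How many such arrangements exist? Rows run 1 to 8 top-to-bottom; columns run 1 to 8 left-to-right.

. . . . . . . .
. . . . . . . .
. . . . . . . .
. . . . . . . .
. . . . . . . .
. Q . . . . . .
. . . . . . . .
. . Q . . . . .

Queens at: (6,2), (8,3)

Branch on row 1: col 1 → 1; col 4 → 2; col 5 → 2; col 6 → 2; col 8 → 0.
Sum: 1 + 2 + 2 + 2 + 0 = 7.

7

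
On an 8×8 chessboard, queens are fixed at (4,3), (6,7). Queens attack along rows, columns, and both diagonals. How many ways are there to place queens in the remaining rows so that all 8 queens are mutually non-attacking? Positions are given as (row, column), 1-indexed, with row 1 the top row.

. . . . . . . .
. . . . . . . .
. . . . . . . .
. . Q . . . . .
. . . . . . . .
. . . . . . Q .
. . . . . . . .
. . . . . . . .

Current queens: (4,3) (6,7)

3

Branch on row 1: col 1 → 0; col 4 → 2; col 5 → 0; col 8 → 1.
Sum: 0 + 2 + 0 + 1 = 3.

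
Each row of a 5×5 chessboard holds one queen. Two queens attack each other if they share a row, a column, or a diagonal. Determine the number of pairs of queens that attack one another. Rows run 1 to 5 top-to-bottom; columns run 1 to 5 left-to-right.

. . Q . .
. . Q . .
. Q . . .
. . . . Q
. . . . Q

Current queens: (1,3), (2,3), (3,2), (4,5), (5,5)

Same column: (1,3)–(2,3) (column 3); (4,5)–(5,5) (column 5).
Same diagonal: (2,3)–(3,2) (|2−3| = |3−2| = 1); (2,3)–(4,5) (|2−4| = |3−5| = 2).
Total attacking pairs: 4.

4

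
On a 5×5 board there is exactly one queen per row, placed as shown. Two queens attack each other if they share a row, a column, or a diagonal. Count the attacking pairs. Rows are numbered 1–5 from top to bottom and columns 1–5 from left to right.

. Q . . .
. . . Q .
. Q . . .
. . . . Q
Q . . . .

3

Same column: (1,2)–(3,2) (column 2).
Same diagonal: (1,2)–(4,5) (|1−4| = |2−5| = 3); (2,4)–(5,1) (|2−5| = |4−1| = 3).
Total attacking pairs: 3.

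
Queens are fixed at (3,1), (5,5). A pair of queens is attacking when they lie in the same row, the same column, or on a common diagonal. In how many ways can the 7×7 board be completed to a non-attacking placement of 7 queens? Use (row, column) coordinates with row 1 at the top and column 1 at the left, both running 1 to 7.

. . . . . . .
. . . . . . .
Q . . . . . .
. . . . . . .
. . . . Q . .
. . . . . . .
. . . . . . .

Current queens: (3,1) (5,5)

Branch on row 1: col 2 → 1; col 4 → 1; col 6 → 0; col 7 → 0.
Sum: 1 + 1 + 0 + 0 = 2.

2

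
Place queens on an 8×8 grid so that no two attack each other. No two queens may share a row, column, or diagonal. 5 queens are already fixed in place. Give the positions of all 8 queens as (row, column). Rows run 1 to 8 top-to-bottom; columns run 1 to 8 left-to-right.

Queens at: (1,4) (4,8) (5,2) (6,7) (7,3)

(1,4) (2,1) (3,5) (4,8) (5,2) (6,7) (7,3) (8,6)

Row 2: attacked by (1,4)→{3,4,5}; (4,8)→{6,8}; (5,2)→{2,5}; (6,7)→{3,7}; (7,3)→{3,8}. Safe: 1. Place at column 1.
Row 3: attacked by (1,4)→{2,4,6}; (2,1)→{1,2}; (4,8)→{7,8}; (5,2)→{2,4}; (6,7)→{4,7}; (7,3)→{3,7}. Safe: 5. Place at column 5.
Row 8: attacked by (1,4)→{4}; (2,1)→{1,7}; (3,5)→{5}; (4,8)→{4,8}; (5,2)→{2,5}; (6,7)→{5,7}; (7,3)→{2,3,4}. Safe: 6. Place at column 6.
Columns [4, 1, 5, 8, 2, 7, 3, 6], r−c [-3, 1, -2, -4, 3, -1, 4, 2], r+c [5, 3, 8, 12, 7, 13, 10, 14] are all distinct, so no two queens attack.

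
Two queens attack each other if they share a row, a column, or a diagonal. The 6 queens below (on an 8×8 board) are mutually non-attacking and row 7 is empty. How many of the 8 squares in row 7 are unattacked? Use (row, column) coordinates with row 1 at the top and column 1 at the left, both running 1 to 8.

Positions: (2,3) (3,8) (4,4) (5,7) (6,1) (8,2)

(2,3) attacks row 7 at column 3 and diagonals 8.
(3,8) attacks row 7 at column 8 and diagonals 4.
(4,4) attacks row 7 at column 4 and diagonals 1, 7.
(5,7) attacks row 7 at column 7 and diagonals 5.
(6,1) attacks row 7 at column 1 and diagonals 2.
(8,2) attacks row 7 at column 2 and diagonals 1, 3.
Attacked columns: {1, 2, 3, 4, 5, 7, 8}. Safe: {6}.

1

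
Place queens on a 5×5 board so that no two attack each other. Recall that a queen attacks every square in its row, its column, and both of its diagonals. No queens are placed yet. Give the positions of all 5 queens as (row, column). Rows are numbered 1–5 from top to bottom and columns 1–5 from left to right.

Row 1: Safe: 1, 2, 3, 4, 5. Place at column 1.
Row 2: attacked by (1,1)→{1,2}. Safe: 3, 4, 5. Place at column 4.
Row 3: attacked by (1,1)→{1,3}; (2,4)→{3,4,5}. Safe: 2. Place at column 2.
Row 4: attacked by (1,1)→{1,4}; (2,4)→{2,4}; (3,2)→{1,2,3}. Safe: 5. Place at column 5.
Row 5: attacked by (1,1)→{1,5}; (2,4)→{1,4}; (3,2)→{2,4}; (4,5)→{4,5}. Safe: 3. Place at column 3.
Columns [1, 4, 2, 5, 3], r−c [0, -2, 1, -1, 2], r+c [2, 6, 5, 9, 8] are all distinct, so no two queens attack.

(1,1) (2,4) (3,2) (4,5) (5,3)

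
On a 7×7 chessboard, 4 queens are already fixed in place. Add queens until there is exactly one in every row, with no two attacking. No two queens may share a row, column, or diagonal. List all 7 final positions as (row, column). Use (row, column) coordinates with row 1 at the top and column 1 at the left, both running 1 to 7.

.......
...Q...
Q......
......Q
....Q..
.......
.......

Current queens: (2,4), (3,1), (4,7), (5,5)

(1,2) (2,4) (3,1) (4,7) (5,5) (6,3) (7,6)

Row 1: attacked by (2,4)→{3,4,5}; (3,1)→{1,3}; (4,7)→{4,7}; (5,5)→{1,5}. Safe: 2, 6. Place at column 2.
Row 6: attacked by (1,2)→{2,7}; (2,4)→{4}; (3,1)→{1,4}; (4,7)→{5,7}; (5,5)→{4,5,6}. Safe: 3. Place at column 3.
Row 7: attacked by (1,2)→{2}; (2,4)→{4}; (3,1)→{1,5}; (4,7)→{4,7}; (5,5)→{3,5,7}; (6,3)→{2,3,4}. Safe: 6. Place at column 6.
Columns [2, 4, 1, 7, 5, 3, 6], r−c [-1, -2, 2, -3, 0, 3, 1], r+c [3, 6, 4, 11, 10, 9, 13] are all distinct, so no two queens attack.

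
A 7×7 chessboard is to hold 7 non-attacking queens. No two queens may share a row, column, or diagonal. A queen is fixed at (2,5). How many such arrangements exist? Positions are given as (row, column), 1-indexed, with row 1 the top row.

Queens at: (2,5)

6

Branch on row 1: col 1 → 1; col 2 → 3; col 3 → 1; col 7 → 1.
Sum: 1 + 3 + 1 + 1 = 6.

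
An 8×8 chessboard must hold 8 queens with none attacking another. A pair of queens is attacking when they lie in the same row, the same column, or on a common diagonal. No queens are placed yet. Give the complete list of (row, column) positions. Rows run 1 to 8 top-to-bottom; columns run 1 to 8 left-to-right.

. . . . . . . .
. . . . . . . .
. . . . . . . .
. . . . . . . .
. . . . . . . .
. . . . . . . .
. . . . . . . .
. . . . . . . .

Row 1: Safe: 1, 2, 3, 4, 5, 6, 7, 8. Place at column 5.
Row 2: attacked by (1,5)→{4,5,6}. Safe: 1, 2, 3, 7, 8. Place at column 3.
Row 3: attacked by (1,5)→{3,5,7}; (2,3)→{2,3,4}. Safe: 1, 6, 8. Place at column 8.
Row 4: attacked by (1,5)→{2,5,8}; (2,3)→{1,3,5}; (3,8)→{7,8}. Safe: 4, 6. Place at column 4.
Row 5: attacked by (1,5)→{1,5}; (2,3)→{3,6}; (3,8)→{6,8}; (4,4)→{3,4,5}. Safe: 2, 7. Place at column 7.
Row 6: attacked by (1,5)→{5}; (2,3)→{3,7}; (3,8)→{5,8}; (4,4)→{2,4,6}; (5,7)→{6,7,8}. Safe: 1. Place at column 1.
Row 7: attacked by (1,5)→{5}; (2,3)→{3,8}; (3,8)→{4,8}; (4,4)→{1,4,7}; (5,7)→{5,7}; (6,1)→{1,2}. Safe: 6. Place at column 6.
Row 8: attacked by (1,5)→{5}; (2,3)→{3}; (3,8)→{3,8}; (4,4)→{4,8}; (5,7)→{4,7}; (6,1)→{1,3}; (7,6)→{5,6,7}. Safe: 2. Place at column 2.
Columns [5, 3, 8, 4, 7, 1, 6, 2], r−c [-4, -1, -5, 0, -2, 5, 1, 6], r+c [6, 5, 11, 8, 12, 7, 13, 10] are all distinct, so no two queens attack.

(1,5) (2,3) (3,8) (4,4) (5,7) (6,1) (7,6) (8,2)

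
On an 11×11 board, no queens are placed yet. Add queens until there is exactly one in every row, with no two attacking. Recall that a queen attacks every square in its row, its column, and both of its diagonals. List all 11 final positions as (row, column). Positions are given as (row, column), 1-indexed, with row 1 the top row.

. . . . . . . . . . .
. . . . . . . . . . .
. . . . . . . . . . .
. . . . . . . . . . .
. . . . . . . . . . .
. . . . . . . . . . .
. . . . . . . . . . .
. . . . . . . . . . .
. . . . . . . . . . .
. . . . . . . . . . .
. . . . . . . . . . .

(1,4) (2,1) (3,10) (4,2) (5,9) (6,6) (7,8) (8,3) (9,11) (10,7) (11,5)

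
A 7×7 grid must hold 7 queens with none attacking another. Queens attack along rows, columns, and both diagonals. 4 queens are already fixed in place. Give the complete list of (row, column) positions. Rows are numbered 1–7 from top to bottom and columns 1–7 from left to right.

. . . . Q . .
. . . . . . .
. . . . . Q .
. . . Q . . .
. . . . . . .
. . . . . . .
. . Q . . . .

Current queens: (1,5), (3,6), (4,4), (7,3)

(1,5) (2,1) (3,6) (4,4) (5,2) (6,7) (7,3)

Row 2: attacked by (1,5)→{4,5,6}; (3,6)→{5,6,7}; (4,4)→{2,4,6}; (7,3)→{3}. Safe: 1. Place at column 1.
Row 5: attacked by (1,5)→{1,5}; (2,1)→{1,4}; (3,6)→{4,6}; (4,4)→{3,4,5}; (7,3)→{1,3,5}. Safe: 2, 7. Place at column 2.
Row 6: attacked by (1,5)→{5}; (2,1)→{1,5}; (3,6)→{3,6}; (4,4)→{2,4,6}; (5,2)→{1,2,3}; (7,3)→{2,3,4}. Safe: 7. Place at column 7.
Columns [5, 1, 6, 4, 2, 7, 3], r−c [-4, 1, -3, 0, 3, -1, 4], r+c [6, 3, 9, 8, 7, 13, 10] are all distinct, so no two queens attack.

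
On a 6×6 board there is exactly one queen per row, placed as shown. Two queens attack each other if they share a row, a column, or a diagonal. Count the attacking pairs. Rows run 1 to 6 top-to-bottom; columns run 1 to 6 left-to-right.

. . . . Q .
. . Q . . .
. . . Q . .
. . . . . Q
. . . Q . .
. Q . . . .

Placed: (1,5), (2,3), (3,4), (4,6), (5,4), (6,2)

2

Same column: (3,4)–(5,4) (column 4).
Same diagonal: (2,3)–(3,4) (|2−3| = |3−4| = 1).
Total attacking pairs: 2.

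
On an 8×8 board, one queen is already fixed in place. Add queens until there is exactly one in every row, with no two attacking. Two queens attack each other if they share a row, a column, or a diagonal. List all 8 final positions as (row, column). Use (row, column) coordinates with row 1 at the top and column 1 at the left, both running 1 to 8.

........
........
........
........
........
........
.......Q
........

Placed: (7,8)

Row 1: attacked by (7,8)→{2,8}. Safe: 1, 3, 4, 5, 6, 7. Place at column 6.
Row 2: attacked by (1,6)→{5,6,7}; (7,8)→{3,8}. Safe: 1, 2, 4. Place at column 2.
Row 3: attacked by (1,6)→{4,6,8}; (2,2)→{1,2,3}; (7,8)→{4,8}. Safe: 5, 7. Place at column 7.
Row 4: attacked by (1,6)→{3,6}; (2,2)→{2,4}; (3,7)→{6,7,8}; (7,8)→{5,8}. Safe: 1. Place at column 1.
Row 5: attacked by (1,6)→{2,6}; (2,2)→{2,5}; (3,7)→{5,7}; (4,1)→{1,2}; (7,8)→{6,8}. Safe: 3, 4. Place at column 3.
Row 6: attacked by (1,6)→{1,6}; (2,2)→{2,6}; (3,7)→{4,7}; (4,1)→{1,3}; (5,3)→{2,3,4}; (7,8)→{7,8}. Safe: 5. Place at column 5.
Row 8: attacked by (1,6)→{6}; (2,2)→{2,8}; (3,7)→{2,7}; (4,1)→{1,5}; (5,3)→{3,6}; (6,5)→{3,5,7}; (7,8)→{7,8}. Safe: 4. Place at column 4.
Columns [6, 2, 7, 1, 3, 5, 8, 4], r−c [-5, 0, -4, 3, 2, 1, -1, 4], r+c [7, 4, 10, 5, 8, 11, 15, 12] are all distinct, so no two queens attack.

(1,6) (2,2) (3,7) (4,1) (5,3) (6,5) (7,8) (8,4)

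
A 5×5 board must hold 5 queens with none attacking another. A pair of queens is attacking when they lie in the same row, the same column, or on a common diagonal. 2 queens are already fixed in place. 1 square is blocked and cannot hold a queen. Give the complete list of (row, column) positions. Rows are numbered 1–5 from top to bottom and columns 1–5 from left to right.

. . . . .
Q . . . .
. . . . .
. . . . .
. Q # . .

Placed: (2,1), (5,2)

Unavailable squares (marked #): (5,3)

(1,4) (2,1) (3,3) (4,5) (5,2)

Row 1: attacked by (2,1)→{1,2}; (5,2)→{2}. Safe: 3, 4, 5. Place at column 4.
Row 3: attacked by (1,4)→{2,4}; (2,1)→{1,2}; (5,2)→{2,4}. Safe: 3, 5. Place at column 3.
Row 4: attacked by (1,4)→{1,4}; (2,1)→{1,3}; (3,3)→{2,3,4}; (5,2)→{1,2,3}. Safe: 5. Place at column 5.
Columns [4, 1, 3, 5, 2], r−c [-3, 1, 0, -1, 3], r+c [5, 3, 6, 9, 7] are all distinct, so no two queens attack.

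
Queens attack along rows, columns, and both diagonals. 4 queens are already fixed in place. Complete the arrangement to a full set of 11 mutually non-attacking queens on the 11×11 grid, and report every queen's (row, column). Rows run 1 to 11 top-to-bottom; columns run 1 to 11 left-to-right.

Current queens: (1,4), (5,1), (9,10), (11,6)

(1,4) (2,7) (3,11) (4,8) (5,1) (6,5) (7,9) (8,2) (9,10) (10,3) (11,6)

Row 2: attacked by (1,4)→{3,4,5}; (5,1)→{1,4}; (9,10)→{3,10}; (11,6)→{6}. Safe: 2, 7, 8, 9, 11. Place at column 7.
Row 3: attacked by (1,4)→{2,4,6}; (2,7)→{6,7,8}; (5,1)→{1,3}; (9,10)→{4,10}; (11,6)→{6}. Safe: 5, 9, 11. Place at column 11.
Row 4: attacked by (1,4)→{1,4,7}; (2,7)→{5,7,9}; (3,11)→{10,11}; (5,1)→{1,2}; (9,10)→{5,10}; (11,6)→{6}. Safe: 3, 8. Place at column 8.
Row 6: attacked by (1,4)→{4,9}; (2,7)→{3,7,11}; (3,11)→{8,11}; (4,8)→{6,8,10}; (5,1)→{1,2}; (9,10)→{7,10}; (11,6)→{1,6,11}. Safe: 5. Place at column 5.
Row 7: attacked by (1,4)→{4,10}; (2,7)→{2,7}; (3,11)→{7,11}; (4,8)→{5,8,11}; (5,1)→{1,3}; (6,5)→{4,5,6}; (9,10)→{8,10}; (11,6)→{2,6,10}. Safe: 9. Place at column 9.
Row 8: attacked by (1,4)→{4,11}; (2,7)→{1,7}; (3,11)→{6,11}; (4,8)→{4,8}; (5,1)→{1,4}; (6,5)→{3,5,7}; (7,9)→{8,9,10}; (9,10)→{9,10,11}; (11,6)→{3,6,9}. Safe: 2. Place at column 2.
Row 10: attacked by (1,4)→{4}; (2,7)→{7}; (3,11)→{4,11}; (4,8)→{2,8}; (5,1)→{1,6}; (6,5)→{1,5,9}; (7,9)→{6,9}; (8,2)→{2,4}; (9,10)→{9,10,11}; (11,6)→{5,6,7}. Safe: 3. Place at column 3.
Columns [4, 7, 11, 8, 1, 5, 9, 2, 10, 3, 6], r−c [-3, -5, -8, -4, 4, 1, -2, 6, -1, 7, 5], r+c [5, 9, 14, 12, 6, 11, 16, 10, 19, 13, 17] are all distinct, so no two queens attack.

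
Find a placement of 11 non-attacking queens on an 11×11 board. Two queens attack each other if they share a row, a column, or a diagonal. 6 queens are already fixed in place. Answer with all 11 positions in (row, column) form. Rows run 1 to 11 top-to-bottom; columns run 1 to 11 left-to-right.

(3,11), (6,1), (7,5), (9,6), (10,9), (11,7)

(1,10) (2,3) (3,11) (4,4) (5,8) (6,1) (7,5) (8,2) (9,6) (10,9) (11,7)

Row 1: attacked by (3,11)→{9,11}; (6,1)→{1,6}; (7,5)→{5,11}; (9,6)→{6}; (10,9)→{9}; (11,7)→{7}. Safe: 2, 3, 4, 8, 10. Place at column 10.
Row 2: attacked by (1,10)→{9,10,11}; (3,11)→{10,11}; (6,1)→{1,5}; (7,5)→{5,10}; (9,6)→{6}; (10,9)→{1,9}; (11,7)→{7}. Safe: 2, 3, 4, 8. Place at column 3.
Row 4: attacked by (1,10)→{7,10}; (2,3)→{1,3,5}; (3,11)→{10,11}; (6,1)→{1,3}; (7,5)→{2,5,8}; (9,6)→{1,6,11}; (10,9)→{3,9}; (11,7)→{7}. Safe: 4. Place at column 4.
Row 5: attacked by (1,10)→{6,10}; (2,3)→{3,6}; (3,11)→{9,11}; (4,4)→{3,4,5}; (6,1)→{1,2}; (7,5)→{3,5,7}; (9,6)→{2,6,10}; (10,9)→{4,9}; (11,7)→{1,7}. Safe: 8. Place at column 8.
Row 8: attacked by (1,10)→{3,10}; (2,3)→{3,9}; (3,11)→{6,11}; (4,4)→{4,8}; (5,8)→{5,8,11}; (6,1)→{1,3}; (7,5)→{4,5,6}; (9,6)→{5,6,7}; (10,9)→{7,9,11}; (11,7)→{4,7,10}. Safe: 2. Place at column 2.
Columns [10, 3, 11, 4, 8, 1, 5, 2, 6, 9, 7], r−c [-9, -1, -8, 0, -3, 5, 2, 6, 3, 1, 4], r+c [11, 5, 14, 8, 13, 7, 12, 10, 15, 19, 18] are all distinct, so no two queens attack.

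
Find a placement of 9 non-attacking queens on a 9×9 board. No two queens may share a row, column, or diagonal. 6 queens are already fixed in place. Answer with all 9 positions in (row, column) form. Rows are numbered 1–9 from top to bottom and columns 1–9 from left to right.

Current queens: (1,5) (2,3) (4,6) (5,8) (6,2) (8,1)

(1,5) (2,3) (3,9) (4,6) (5,8) (6,2) (7,4) (8,1) (9,7)

Row 3: attacked by (1,5)→{3,5,7}; (2,3)→{2,3,4}; (4,6)→{5,6,7}; (5,8)→{6,8}; (6,2)→{2,5}; (8,1)→{1,6}. Safe: 9. Place at column 9.
Row 7: attacked by (1,5)→{5}; (2,3)→{3,8}; (3,9)→{5,9}; (4,6)→{3,6,9}; (5,8)→{6,8}; (6,2)→{1,2,3}; (8,1)→{1,2}. Safe: 4, 7. Place at column 4.
Row 9: attacked by (1,5)→{5}; (2,3)→{3}; (3,9)→{3,9}; (4,6)→{1,6}; (5,8)→{4,8}; (6,2)→{2,5}; (7,4)→{2,4,6}; (8,1)→{1,2}. Safe: 7. Place at column 7.
Columns [5, 3, 9, 6, 8, 2, 4, 1, 7], r−c [-4, -1, -6, -2, -3, 4, 3, 7, 2], r+c [6, 5, 12, 10, 13, 8, 11, 9, 16] are all distinct, so no two queens attack.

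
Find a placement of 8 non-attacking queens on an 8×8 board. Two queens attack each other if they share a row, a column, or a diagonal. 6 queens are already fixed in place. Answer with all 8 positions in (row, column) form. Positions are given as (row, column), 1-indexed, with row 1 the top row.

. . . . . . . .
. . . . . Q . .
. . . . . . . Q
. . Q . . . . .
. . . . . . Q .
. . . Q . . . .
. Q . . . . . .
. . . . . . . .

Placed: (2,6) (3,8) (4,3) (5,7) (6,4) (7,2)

Row 1: attacked by (2,6)→{5,6,7}; (3,8)→{6,8}; (4,3)→{3,6}; (5,7)→{3,7}; (6,4)→{4}; (7,2)→{2,8}. Safe: 1. Place at column 1.
Row 8: attacked by (1,1)→{1,8}; (2,6)→{6}; (3,8)→{3,8}; (4,3)→{3,7}; (5,7)→{4,7}; (6,4)→{2,4,6}; (7,2)→{1,2,3}. Safe: 5. Place at column 5.
Columns [1, 6, 8, 3, 7, 4, 2, 5], r−c [0, -4, -5, 1, -2, 2, 5, 3], r+c [2, 8, 11, 7, 12, 10, 9, 13] are all distinct, so no two queens attack.

(1,1) (2,6) (3,8) (4,3) (5,7) (6,4) (7,2) (8,5)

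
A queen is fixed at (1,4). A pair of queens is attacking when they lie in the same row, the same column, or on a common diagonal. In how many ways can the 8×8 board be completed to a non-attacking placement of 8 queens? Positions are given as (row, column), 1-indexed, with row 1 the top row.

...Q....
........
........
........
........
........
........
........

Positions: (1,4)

18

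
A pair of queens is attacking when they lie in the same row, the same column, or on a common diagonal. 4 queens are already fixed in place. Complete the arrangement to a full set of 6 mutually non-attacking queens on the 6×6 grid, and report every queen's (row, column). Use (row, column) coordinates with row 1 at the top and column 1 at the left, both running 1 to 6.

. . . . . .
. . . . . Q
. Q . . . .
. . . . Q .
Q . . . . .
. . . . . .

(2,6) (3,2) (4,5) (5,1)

(1,3) (2,6) (3,2) (4,5) (5,1) (6,4)

Row 1: attacked by (2,6)→{5,6}; (3,2)→{2,4}; (4,5)→{2,5}; (5,1)→{1,5}. Safe: 3. Place at column 3.
Row 6: attacked by (1,3)→{3}; (2,6)→{2,6}; (3,2)→{2,5}; (4,5)→{3,5}; (5,1)→{1,2}. Safe: 4. Place at column 4.
Columns [3, 6, 2, 5, 1, 4], r−c [-2, -4, 1, -1, 4, 2], r+c [4, 8, 5, 9, 6, 10] are all distinct, so no two queens attack.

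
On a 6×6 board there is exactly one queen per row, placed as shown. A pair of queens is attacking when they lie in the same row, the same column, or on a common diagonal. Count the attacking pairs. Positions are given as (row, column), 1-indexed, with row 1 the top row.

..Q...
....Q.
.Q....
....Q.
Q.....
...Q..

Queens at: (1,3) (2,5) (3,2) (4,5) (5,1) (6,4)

1

Same column: (2,5)–(4,5) (column 5).
Total attacking pairs: 1.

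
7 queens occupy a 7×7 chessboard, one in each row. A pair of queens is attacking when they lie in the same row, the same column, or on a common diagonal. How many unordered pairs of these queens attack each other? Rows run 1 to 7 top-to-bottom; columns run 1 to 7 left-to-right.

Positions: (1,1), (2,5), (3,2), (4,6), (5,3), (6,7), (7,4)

All columns are distinct and no two queens satisfy |Δrow| = |Δcol|, so no pair attacks.

0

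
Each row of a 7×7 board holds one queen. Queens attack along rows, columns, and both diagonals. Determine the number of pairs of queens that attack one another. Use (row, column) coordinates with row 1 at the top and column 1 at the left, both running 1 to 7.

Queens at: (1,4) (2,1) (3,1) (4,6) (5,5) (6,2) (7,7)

3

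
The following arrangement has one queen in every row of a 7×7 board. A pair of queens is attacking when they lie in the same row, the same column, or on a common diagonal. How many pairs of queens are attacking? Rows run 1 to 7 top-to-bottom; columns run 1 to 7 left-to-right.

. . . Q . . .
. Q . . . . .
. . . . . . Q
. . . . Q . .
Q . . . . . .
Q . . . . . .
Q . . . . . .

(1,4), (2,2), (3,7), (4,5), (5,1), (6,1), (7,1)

3

Same column: (5,1)–(6,1) (column 1); (5,1)–(7,1) (column 1); (6,1)–(7,1) (column 1).
Total attacking pairs: 3.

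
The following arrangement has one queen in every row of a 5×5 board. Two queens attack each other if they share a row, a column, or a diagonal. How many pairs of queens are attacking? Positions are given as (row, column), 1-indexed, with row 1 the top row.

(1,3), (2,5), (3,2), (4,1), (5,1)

2

Same column: (4,1)–(5,1) (column 1).
Same diagonal: (3,2)–(4,1) (|3−4| = |2−1| = 1).
Total attacking pairs: 2.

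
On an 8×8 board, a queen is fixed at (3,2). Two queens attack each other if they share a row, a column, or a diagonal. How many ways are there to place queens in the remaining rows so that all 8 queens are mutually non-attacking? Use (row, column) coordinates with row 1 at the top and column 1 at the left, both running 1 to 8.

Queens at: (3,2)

14

Branch on row 1: col 1 → 0; col 3 → 7; col 5 → 3; col 6 → 2; col 7 → 2; col 8 → 0.
Sum: 0 + 7 + 3 + 2 + 2 + 0 = 14.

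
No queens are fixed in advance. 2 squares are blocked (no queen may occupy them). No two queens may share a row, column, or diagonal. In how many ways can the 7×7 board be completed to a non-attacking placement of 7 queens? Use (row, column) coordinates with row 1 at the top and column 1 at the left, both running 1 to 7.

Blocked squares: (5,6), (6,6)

30

Branch on row 1: col 1 → 3; col 2 → 6; col 3 → 4; col 4 → 4; col 5 → 4; col 6 → 7; col 7 → 2.
Sum: 3 + 6 + 4 + 4 + 4 + 7 + 2 = 30.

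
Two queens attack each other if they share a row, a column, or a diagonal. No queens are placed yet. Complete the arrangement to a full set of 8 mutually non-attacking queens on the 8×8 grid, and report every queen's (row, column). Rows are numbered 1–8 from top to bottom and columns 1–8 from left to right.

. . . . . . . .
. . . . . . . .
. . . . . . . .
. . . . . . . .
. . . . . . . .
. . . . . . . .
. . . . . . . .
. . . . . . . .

(1,2) (2,8) (3,6) (4,1) (5,3) (6,5) (7,7) (8,4)

Row 1: Safe: 1, 2, 3, 4, 5, 6, 7, 8. Place at column 2.
Row 2: attacked by (1,2)→{1,2,3}. Safe: 4, 5, 6, 7, 8. Place at column 8.
Row 3: attacked by (1,2)→{2,4}; (2,8)→{7,8}. Safe: 1, 3, 5, 6. Place at column 6.
Row 4: attacked by (1,2)→{2,5}; (2,8)→{6,8}; (3,6)→{5,6,7}. Safe: 1, 3, 4. Place at column 1.
Row 5: attacked by (1,2)→{2,6}; (2,8)→{5,8}; (3,6)→{4,6,8}; (4,1)→{1,2}. Safe: 3, 7. Place at column 3.
Row 6: attacked by (1,2)→{2,7}; (2,8)→{4,8}; (3,6)→{3,6}; (4,1)→{1,3}; (5,3)→{2,3,4}. Safe: 5. Place at column 5.
Row 7: attacked by (1,2)→{2,8}; (2,8)→{3,8}; (3,6)→{2,6}; (4,1)→{1,4}; (5,3)→{1,3,5}; (6,5)→{4,5,6}. Safe: 7. Place at column 7.
Row 8: attacked by (1,2)→{2}; (2,8)→{2,8}; (3,6)→{1,6}; (4,1)→{1,5}; (5,3)→{3,6}; (6,5)→{3,5,7}; (7,7)→{6,7,8}. Safe: 4. Place at column 4.
Columns [2, 8, 6, 1, 3, 5, 7, 4], r−c [-1, -6, -3, 3, 2, 1, 0, 4], r+c [3, 10, 9, 5, 8, 11, 14, 12] are all distinct, so no two queens attack.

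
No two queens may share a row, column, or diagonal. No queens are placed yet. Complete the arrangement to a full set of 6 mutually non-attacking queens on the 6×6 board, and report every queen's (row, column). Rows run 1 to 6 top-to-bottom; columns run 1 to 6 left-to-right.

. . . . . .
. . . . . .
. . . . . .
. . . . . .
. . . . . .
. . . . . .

Row 1: Safe: 1, 2, 3, 4, 5, 6. Place at column 5.
Row 2: attacked by (1,5)→{4,5,6}. Safe: 1, 2, 3. Place at column 3.
Row 3: attacked by (1,5)→{3,5}; (2,3)→{2,3,4}. Safe: 1, 6. Place at column 1.
Row 4: attacked by (1,5)→{2,5}; (2,3)→{1,3,5}; (3,1)→{1,2}. Safe: 4, 6. Place at column 6.
Row 5: attacked by (1,5)→{1,5}; (2,3)→{3,6}; (3,1)→{1,3}; (4,6)→{5,6}. Safe: 2, 4. Place at column 4.
Row 6: attacked by (1,5)→{5}; (2,3)→{3}; (3,1)→{1,4}; (4,6)→{4,6}; (5,4)→{3,4,5}. Safe: 2. Place at column 2.
Columns [5, 3, 1, 6, 4, 2], r−c [-4, -1, 2, -2, 1, 4], r+c [6, 5, 4, 10, 9, 8] are all distinct, so no two queens attack.

(1,5) (2,3) (3,1) (4,6) (5,4) (6,2)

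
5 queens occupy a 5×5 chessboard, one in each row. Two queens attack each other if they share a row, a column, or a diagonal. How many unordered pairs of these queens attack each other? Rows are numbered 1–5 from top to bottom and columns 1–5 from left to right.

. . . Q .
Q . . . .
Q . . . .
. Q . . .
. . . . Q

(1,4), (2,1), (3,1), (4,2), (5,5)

2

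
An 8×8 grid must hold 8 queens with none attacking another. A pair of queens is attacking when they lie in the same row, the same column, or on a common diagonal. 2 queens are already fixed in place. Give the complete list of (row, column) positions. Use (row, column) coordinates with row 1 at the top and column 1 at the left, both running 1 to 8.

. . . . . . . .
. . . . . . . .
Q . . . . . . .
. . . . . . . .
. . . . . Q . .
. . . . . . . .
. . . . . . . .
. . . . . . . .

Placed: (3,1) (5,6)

(1,8) (2,4) (3,1) (4,3) (5,6) (6,2) (7,7) (8,5)

Row 1: attacked by (3,1)→{1,3}; (5,6)→{2,6}. Safe: 4, 5, 7, 8. Place at column 8.
Row 2: attacked by (1,8)→{7,8}; (3,1)→{1,2}; (5,6)→{3,6}. Safe: 4, 5. Place at column 4.
Row 4: attacked by (1,8)→{5,8}; (2,4)→{2,4,6}; (3,1)→{1,2}; (5,6)→{5,6,7}. Safe: 3. Place at column 3.
Row 6: attacked by (1,8)→{3,8}; (2,4)→{4,8}; (3,1)→{1,4}; (4,3)→{1,3,5}; (5,6)→{5,6,7}. Safe: 2. Place at column 2.
Row 7: attacked by (1,8)→{2,8}; (2,4)→{4}; (3,1)→{1,5}; (4,3)→{3,6}; (5,6)→{4,6,8}; (6,2)→{1,2,3}. Safe: 7. Place at column 7.
Row 8: attacked by (1,8)→{1,8}; (2,4)→{4}; (3,1)→{1,6}; (4,3)→{3,7}; (5,6)→{3,6}; (6,2)→{2,4}; (7,7)→{6,7,8}. Safe: 5. Place at column 5.
Columns [8, 4, 1, 3, 6, 2, 7, 5], r−c [-7, -2, 2, 1, -1, 4, 0, 3], r+c [9, 6, 4, 7, 11, 8, 14, 13] are all distinct, so no two queens attack.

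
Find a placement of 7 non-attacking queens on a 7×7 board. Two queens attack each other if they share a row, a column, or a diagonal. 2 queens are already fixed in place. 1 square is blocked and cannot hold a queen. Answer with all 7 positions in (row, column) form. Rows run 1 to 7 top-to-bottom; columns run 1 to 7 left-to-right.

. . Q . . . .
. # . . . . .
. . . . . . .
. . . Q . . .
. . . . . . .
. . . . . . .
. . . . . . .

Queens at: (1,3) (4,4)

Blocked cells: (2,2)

(1,3) (2,7) (3,2) (4,4) (5,6) (6,1) (7,5)

Row 2: attacked by (1,3)→{2,3,4}; (4,4)→{2,4,6}. Blocked: 2. Safe: 1, 5, 7. Place at column 7.
Row 3: attacked by (1,3)→{1,3,5}; (2,7)→{6,7}; (4,4)→{3,4,5}. Safe: 2. Place at column 2.
Row 5: attacked by (1,3)→{3,7}; (2,7)→{4,7}; (3,2)→{2,4}; (4,4)→{3,4,5}. Safe: 1, 6. Place at column 6.
Row 6: attacked by (1,3)→{3}; (2,7)→{3,7}; (3,2)→{2,5}; (4,4)→{2,4,6}; (5,6)→{5,6,7}. Safe: 1. Place at column 1.
Row 7: attacked by (1,3)→{3}; (2,7)→{2,7}; (3,2)→{2,6}; (4,4)→{1,4,7}; (5,6)→{4,6}; (6,1)→{1,2}. Safe: 5. Place at column 5.
Columns [3, 7, 2, 4, 6, 1, 5], r−c [-2, -5, 1, 0, -1, 5, 2], r+c [4, 9, 5, 8, 11, 7, 12] are all distinct, so no two queens attack.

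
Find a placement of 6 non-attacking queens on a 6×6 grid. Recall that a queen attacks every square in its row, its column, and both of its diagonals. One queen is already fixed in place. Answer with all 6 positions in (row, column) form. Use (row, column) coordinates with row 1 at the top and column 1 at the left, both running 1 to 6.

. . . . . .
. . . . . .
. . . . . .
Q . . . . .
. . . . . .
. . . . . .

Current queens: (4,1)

(1,2) (2,4) (3,6) (4,1) (5,3) (6,5)

Row 1: attacked by (4,1)→{1,4}. Safe: 2, 3, 5, 6. Place at column 2.
Row 2: attacked by (1,2)→{1,2,3}; (4,1)→{1,3}. Safe: 4, 5, 6. Place at column 4.
Row 3: attacked by (1,2)→{2,4}; (2,4)→{3,4,5}; (4,1)→{1,2}. Safe: 6. Place at column 6.
Row 5: attacked by (1,2)→{2,6}; (2,4)→{1,4}; (3,6)→{4,6}; (4,1)→{1,2}. Safe: 3, 5. Place at column 3.
Row 6: attacked by (1,2)→{2}; (2,4)→{4}; (3,6)→{3,6}; (4,1)→{1,3}; (5,3)→{2,3,4}. Safe: 5. Place at column 5.
Columns [2, 4, 6, 1, 3, 5], r−c [-1, -2, -3, 3, 2, 1], r+c [3, 6, 9, 5, 8, 11] are all distinct, so no two queens attack.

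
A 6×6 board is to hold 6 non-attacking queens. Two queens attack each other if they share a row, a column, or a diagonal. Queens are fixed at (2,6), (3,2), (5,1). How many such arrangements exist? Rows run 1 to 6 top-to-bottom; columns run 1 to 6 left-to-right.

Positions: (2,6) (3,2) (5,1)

1

Branch on row 1: col 3 → 1.
Sum: 1 = 1.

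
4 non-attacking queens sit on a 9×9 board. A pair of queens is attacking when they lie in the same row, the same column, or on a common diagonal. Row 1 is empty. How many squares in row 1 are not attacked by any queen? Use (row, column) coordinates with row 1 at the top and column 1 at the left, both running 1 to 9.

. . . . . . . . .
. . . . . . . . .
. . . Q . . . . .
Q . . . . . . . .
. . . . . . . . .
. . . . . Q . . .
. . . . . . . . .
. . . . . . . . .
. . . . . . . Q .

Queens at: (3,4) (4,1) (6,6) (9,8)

(3,4) attacks row 1 at column 4 and diagonals 2, 6.
(4,1) attacks row 1 at column 1 and diagonals 4.
(6,6) attacks row 1 at column 6 and diagonals 1.
(9,8) attacks row 1 at column 8.
Attacked columns: {1, 2, 4, 6, 8}. Safe: {3, 5, 7, 9}.

4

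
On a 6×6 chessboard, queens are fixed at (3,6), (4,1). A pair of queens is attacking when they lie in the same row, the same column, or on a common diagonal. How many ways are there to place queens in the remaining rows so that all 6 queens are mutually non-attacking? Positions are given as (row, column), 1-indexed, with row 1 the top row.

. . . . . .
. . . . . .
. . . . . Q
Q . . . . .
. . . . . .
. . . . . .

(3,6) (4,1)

1

Branch on row 1: col 2 → 1; col 3 → 0; col 5 → 0.
Sum: 1 + 0 + 0 = 1.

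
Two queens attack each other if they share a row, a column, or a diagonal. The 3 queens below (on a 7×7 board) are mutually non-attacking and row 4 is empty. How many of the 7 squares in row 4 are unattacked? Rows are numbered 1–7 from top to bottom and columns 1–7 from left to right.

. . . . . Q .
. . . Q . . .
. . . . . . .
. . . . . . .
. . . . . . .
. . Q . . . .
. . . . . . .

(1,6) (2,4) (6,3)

1

(1,6) attacks row 4 at column 6 and diagonals 3.
(2,4) attacks row 4 at column 4 and diagonals 2, 6.
(6,3) attacks row 4 at column 3 and diagonals 1, 5.
Attacked columns: {1, 2, 3, 4, 5, 6}. Safe: {7}.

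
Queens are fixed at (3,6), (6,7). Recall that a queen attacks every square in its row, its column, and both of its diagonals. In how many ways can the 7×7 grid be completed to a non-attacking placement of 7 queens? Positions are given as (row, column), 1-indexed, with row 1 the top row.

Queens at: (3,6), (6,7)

Branch on row 1: col 1 → 0; col 3 → 2; col 5 → 1.
Sum: 0 + 2 + 1 = 3.

3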